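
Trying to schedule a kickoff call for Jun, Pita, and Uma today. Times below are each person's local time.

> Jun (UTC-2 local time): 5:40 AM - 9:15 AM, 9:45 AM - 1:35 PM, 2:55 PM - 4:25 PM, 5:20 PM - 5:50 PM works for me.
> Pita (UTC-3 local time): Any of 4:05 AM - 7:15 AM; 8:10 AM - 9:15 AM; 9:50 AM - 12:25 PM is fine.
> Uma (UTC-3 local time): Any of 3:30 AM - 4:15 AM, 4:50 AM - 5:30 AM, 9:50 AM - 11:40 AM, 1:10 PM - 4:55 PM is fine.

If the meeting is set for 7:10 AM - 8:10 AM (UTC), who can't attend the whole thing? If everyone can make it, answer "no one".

Jun in UTC: 07:40-11:15, 11:45-15:35, 16:55-18:25, 19:20-19:50 (add 2h to convert from UTC-2).
Pita in UTC: 07:05-10:15, 11:10-12:15, 12:50-15:25 (add 3h to convert from UTC-3).
Uma in UTC: 06:30-07:15, 07:50-08:30, 12:50-14:40, 16:10-19:55 (add 3h to convert from UTC-3).
Jun: not fully free for 07:10-08:10. Pita: free for 07:10-08:10. Uma: not fully free for 07:10-08:10.

Jun, Uma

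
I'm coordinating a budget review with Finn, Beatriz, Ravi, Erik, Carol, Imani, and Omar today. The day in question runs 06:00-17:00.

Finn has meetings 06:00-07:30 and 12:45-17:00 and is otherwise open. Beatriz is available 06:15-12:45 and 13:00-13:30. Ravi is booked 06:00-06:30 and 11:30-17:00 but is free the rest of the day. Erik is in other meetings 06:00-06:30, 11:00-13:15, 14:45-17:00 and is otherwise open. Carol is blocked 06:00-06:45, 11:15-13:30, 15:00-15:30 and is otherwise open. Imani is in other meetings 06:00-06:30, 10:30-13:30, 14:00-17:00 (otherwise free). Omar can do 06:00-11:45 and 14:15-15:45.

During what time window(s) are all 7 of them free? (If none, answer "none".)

Finn free: 07:30-12:45 (invert busy blocks within the working day).
Beatriz free: 06:15-12:45, 13:00-13:30.
Ravi free: 06:30-11:30 (invert busy blocks within the working day).
Erik free: 06:30-11:00, 13:15-14:45 (invert busy blocks within the working day).
Carol free: 06:45-11:15, 13:30-15:00, 15:30-17:00 (invert busy blocks within the working day).
Imani free: 06:30-10:30, 13:30-14:00 (invert busy blocks within the working day).
Omar free: 06:00-11:45, 14:15-15:45.
Finn ∩ Beatriz: 07:30-12:45.
Finn ∩ Beatriz ∩ Ravi: 07:30-11:30.
Finn ∩ Beatriz ∩ Ravi ∩ Erik: 07:30-11:00.
Finn ∩ Beatriz ∩ Ravi ∩ Erik ∩ Carol: 07:30-11:00.
Finn ∩ Beatriz ∩ Ravi ∩ Erik ∩ Carol ∩ Imani: 07:30-10:30.
Finn ∩ Beatriz ∩ Ravi ∩ Erik ∩ Carol ∩ Imani ∩ Omar: 07:30-10:30.

07:30-10:30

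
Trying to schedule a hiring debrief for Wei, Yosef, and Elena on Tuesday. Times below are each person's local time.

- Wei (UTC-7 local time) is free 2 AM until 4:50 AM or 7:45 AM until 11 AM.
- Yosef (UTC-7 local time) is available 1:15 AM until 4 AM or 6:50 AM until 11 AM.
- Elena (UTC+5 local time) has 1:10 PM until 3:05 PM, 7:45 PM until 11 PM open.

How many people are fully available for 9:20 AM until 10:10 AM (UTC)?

2

Wei in UTC: 09:00-11:50, 14:45-18:00 (add 7h to convert from UTC-7).
Yosef in UTC: 08:15-11:00, 13:50-18:00 (add 7h to convert from UTC-7).
Elena in UTC: 08:10-10:05, 14:45-18:00 (subtract 5h to convert from UTC+5).
Wei and Yosef can make the full 09:20-10:10 slot — that's 2.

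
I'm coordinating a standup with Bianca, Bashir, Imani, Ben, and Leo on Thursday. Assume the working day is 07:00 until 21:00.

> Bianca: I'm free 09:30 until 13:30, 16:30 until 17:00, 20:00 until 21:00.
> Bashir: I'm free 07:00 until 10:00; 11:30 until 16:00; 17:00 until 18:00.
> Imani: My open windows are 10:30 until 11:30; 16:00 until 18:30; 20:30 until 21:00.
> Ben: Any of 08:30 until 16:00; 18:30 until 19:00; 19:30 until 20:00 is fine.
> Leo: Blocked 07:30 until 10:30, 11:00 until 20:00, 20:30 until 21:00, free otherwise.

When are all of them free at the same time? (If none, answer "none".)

Bianca free: 09:30-13:30, 16:30-17:00, 20:00-21:00.
Bashir free: 07:00-10:00, 11:30-16:00, 17:00-18:00.
Imani free: 10:30-11:30, 16:00-18:30, 20:30-21:00.
Ben free: 08:30-16:00, 18:30-19:00, 19:30-20:00.
Leo free: 07:00-07:30, 10:30-11:00, 20:00-20:30 (invert busy blocks within the working day).
Bianca ∩ Bashir: 09:30-10:00, 11:30-13:30.
Bianca ∩ Bashir ∩ Imani: ∅.
Bianca ∩ Bashir ∩ Imani ∩ Ben: ∅.
Bianca ∩ Bashir ∩ Imani ∩ Ben ∩ Leo: ∅.
There is no time when everyone is free.

none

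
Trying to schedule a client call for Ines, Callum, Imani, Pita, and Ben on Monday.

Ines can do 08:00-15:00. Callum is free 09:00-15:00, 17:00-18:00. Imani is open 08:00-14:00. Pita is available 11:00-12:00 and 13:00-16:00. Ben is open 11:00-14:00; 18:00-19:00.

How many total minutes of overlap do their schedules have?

120

Ines ∩ Callum: 09:00-15:00.
Ines ∩ Callum ∩ Imani: 09:00-14:00.
Ines ∩ Callum ∩ Imani ∩ Pita: 11:00-12:00, 13:00-14:00.
Ines ∩ Callum ∩ Imani ∩ Pita ∩ Ben: 11:00-12:00, 13:00-14:00.
So the common availability across everyone is 11:00-12:00, 13:00-14:00.
Summing the common windows: 60 + 60 = 120 minutes.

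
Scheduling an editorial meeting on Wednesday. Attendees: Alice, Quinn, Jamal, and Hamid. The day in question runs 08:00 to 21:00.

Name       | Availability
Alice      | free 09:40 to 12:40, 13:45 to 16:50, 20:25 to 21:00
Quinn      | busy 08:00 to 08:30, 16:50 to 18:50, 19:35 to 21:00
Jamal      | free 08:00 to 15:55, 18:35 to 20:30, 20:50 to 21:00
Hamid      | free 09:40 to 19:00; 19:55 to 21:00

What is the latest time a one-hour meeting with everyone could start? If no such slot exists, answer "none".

Alice free: 09:40-12:40, 13:45-16:50, 20:25-21:00.
Quinn free: 08:30-16:50, 18:50-19:35 (invert busy blocks within the working day).
Jamal free: 08:00-15:55, 18:35-20:30, 20:50-21:00.
Hamid free: 09:40-19:00, 19:55-21:00.
Alice ∩ Quinn: 09:40-12:40, 13:45-16:50.
Alice ∩ Quinn ∩ Jamal: 09:40-12:40, 13:45-15:55.
Alice ∩ Quinn ∩ Jamal ∩ Hamid: 09:40-12:40, 13:45-15:55.
So the common availability across everyone is 09:40-12:40, 13:45-15:55.
The last common window of at least 60 minutes is 13:45-15:55; a 60-minute meeting can start as late as 14:55 and still end by 15:55.

14:55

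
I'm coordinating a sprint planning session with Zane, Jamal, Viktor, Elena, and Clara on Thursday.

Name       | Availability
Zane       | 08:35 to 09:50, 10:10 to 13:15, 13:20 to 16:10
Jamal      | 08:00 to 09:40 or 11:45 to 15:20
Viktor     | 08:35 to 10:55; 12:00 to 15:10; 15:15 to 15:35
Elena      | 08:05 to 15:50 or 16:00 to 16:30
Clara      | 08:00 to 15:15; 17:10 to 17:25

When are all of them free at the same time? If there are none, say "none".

Zane ∩ Jamal: 08:35-09:40, 11:45-13:15, 13:20-15:20.
Zane ∩ Jamal ∩ Viktor: 08:35-09:40, 12:00-13:15, 13:20-15:10, 15:15-15:20.
Zane ∩ Jamal ∩ Viktor ∩ Elena: 08:35-09:40, 12:00-13:15, 13:20-15:10, 15:15-15:20.
Zane ∩ Jamal ∩ Viktor ∩ Elena ∩ Clara: 08:35-09:40, 12:00-13:15, 13:20-15:10.

08:35-09:40, 12:00-13:15, 13:20-15:10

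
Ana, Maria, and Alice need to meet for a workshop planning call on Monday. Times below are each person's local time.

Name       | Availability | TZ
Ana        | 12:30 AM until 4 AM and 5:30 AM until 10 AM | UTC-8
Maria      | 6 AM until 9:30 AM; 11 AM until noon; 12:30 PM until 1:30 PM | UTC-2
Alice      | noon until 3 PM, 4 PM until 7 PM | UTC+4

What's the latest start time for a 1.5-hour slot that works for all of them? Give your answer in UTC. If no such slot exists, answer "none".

09:30

Ana in UTC: 08:30-12:00, 13:30-18:00 (add 8h to convert from UTC-8).
Maria in UTC: 08:00-11:30, 13:00-14:00, 14:30-15:30 (add 2h to convert from UTC-2).
Alice in UTC: 08:00-11:00, 12:00-15:00 (subtract 4h to convert from UTC+4).
Ana ∩ Maria: 08:30-11:30, 13:30-14:00, 14:30-15:30.
Ana ∩ Maria ∩ Alice: 08:30-11:00, 13:30-14:00, 14:30-15:00.
The last common window of at least 90 minutes is 08:30-11:00; a 90-minute meeting can start as late as 09:30 and still end by 11:00.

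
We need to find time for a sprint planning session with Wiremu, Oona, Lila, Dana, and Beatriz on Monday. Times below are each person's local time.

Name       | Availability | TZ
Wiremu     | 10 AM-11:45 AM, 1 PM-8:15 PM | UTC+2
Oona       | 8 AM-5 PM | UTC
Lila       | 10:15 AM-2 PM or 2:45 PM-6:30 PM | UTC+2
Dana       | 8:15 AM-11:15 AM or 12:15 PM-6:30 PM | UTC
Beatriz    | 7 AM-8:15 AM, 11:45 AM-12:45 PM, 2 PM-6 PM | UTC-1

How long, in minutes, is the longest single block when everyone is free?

90

Wiremu in UTC: 08:00-09:45, 11:00-18:15 (subtract 2h to convert from UTC+2).
Oona in UTC: 08:00-17:00.
Lila in UTC: 08:15-12:00, 12:45-16:30 (subtract 2h to convert from UTC+2).
Dana in UTC: 08:15-11:15, 12:15-18:30.
Beatriz in UTC: 08:00-09:15, 12:45-13:45, 15:00-19:00 (add 1h to convert from UTC-1).
Wiremu ∩ Oona: 08:00-09:45, 11:00-17:00.
Wiremu ∩ Oona ∩ Lila: 08:15-09:45, 11:00-12:00, 12:45-16:30.
Wiremu ∩ Oona ∩ Lila ∩ Dana: 08:15-09:45, 11:00-11:15, 12:45-16:30.
Wiremu ∩ Oona ∩ Lila ∩ Dana ∩ Beatriz: 08:15-09:15, 12:45-13:45, 15:00-16:30.
Those are the intersection windows.
The longest is 15:00-16:30 at 90 minutes.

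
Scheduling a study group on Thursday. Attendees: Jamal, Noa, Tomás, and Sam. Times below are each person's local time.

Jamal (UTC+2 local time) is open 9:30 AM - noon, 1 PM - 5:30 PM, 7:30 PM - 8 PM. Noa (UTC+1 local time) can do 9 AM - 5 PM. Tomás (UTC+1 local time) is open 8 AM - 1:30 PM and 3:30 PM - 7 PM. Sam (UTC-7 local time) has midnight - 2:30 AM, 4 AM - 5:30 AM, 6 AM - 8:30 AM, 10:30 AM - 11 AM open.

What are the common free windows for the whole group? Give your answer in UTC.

Jamal in UTC: 07:30-10:00, 11:00-15:30, 17:30-18:00 (subtract 2h to convert from UTC+2).
Noa in UTC: 08:00-16:00 (subtract 1h to convert from UTC+1).
Tomás in UTC: 07:00-12:30, 14:30-18:00 (subtract 1h to convert from UTC+1).
Sam in UTC: 07:00-09:30, 11:00-12:30, 13:00-15:30, 17:30-18:00 (add 7h to convert from UTC-7).
Jamal ∩ Noa: 08:00-10:00, 11:00-15:30.
Jamal ∩ Noa ∩ Tomás: 08:00-10:00, 11:00-12:30, 14:30-15:30.
Jamal ∩ Noa ∩ Tomás ∩ Sam: 08:00-09:30, 11:00-12:30, 14:30-15:30.

08:00-09:30, 11:00-12:30, 14:30-15:30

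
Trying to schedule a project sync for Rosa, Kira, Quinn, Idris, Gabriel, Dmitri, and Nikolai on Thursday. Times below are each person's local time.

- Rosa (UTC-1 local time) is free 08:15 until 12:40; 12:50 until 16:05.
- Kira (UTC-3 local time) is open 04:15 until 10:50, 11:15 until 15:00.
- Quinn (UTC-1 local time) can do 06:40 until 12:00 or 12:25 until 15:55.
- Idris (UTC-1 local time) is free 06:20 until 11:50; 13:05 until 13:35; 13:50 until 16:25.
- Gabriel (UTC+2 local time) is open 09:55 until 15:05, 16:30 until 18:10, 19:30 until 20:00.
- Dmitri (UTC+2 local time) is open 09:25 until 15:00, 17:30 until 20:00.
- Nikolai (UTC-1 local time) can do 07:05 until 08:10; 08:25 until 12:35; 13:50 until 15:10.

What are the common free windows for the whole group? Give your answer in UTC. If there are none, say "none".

09:25-12:50, 15:30-16:10

Rosa in UTC: 09:15-13:40, 13:50-17:05 (add 1h to convert from UTC-1).
Kira in UTC: 07:15-13:50, 14:15-18:00 (add 3h to convert from UTC-3).
Quinn in UTC: 07:40-13:00, 13:25-16:55 (add 1h to convert from UTC-1).
Idris in UTC: 07:20-12:50, 14:05-14:35, 14:50-17:25 (add 1h to convert from UTC-1).
Gabriel in UTC: 07:55-13:05, 14:30-16:10, 17:30-18:00 (subtract 2h to convert from UTC+2).
Dmitri in UTC: 07:25-13:00, 15:30-18:00 (subtract 2h to convert from UTC+2).
Nikolai in UTC: 08:05-09:10, 09:25-13:35, 14:50-16:10 (add 1h to convert from UTC-1).
Rosa ∩ Kira: 09:15-13:40, 14:15-17:05.
Rosa ∩ Kira ∩ Quinn: 09:15-13:00, 13:25-13:40, 14:15-16:55.
Rosa ∩ Kira ∩ Quinn ∩ Idris: 09:15-12:50, 14:15-14:35, 14:50-16:55.
Rosa ∩ Kira ∩ Quinn ∩ Idris ∩ Gabriel: 09:15-12:50, 14:30-14:35, 14:50-16:10.
Rosa ∩ Kira ∩ Quinn ∩ Idris ∩ Gabriel ∩ Dmitri: 09:15-12:50, 15:30-16:10.
Rosa ∩ Kira ∩ Quinn ∩ Idris ∩ Gabriel ∩ Dmitri ∩ Nikolai: 09:25-12:50, 15:30-16:10.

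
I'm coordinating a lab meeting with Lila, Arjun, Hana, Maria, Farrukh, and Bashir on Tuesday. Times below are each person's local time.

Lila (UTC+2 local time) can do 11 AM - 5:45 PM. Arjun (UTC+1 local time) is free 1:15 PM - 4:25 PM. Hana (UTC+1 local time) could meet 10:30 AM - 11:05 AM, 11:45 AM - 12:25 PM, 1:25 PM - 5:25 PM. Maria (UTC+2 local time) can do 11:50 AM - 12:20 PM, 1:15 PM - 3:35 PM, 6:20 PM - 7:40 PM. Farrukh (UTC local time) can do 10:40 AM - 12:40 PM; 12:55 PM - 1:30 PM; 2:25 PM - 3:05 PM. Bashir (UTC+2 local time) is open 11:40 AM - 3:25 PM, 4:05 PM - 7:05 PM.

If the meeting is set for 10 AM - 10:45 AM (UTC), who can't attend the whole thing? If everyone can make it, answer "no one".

Arjun, Farrukh, Hana, Maria

Lila in UTC: 09:00-15:45 (subtract 2h to convert from UTC+2).
Arjun in UTC: 12:15-15:25 (subtract 1h to convert from UTC+1).
Hana in UTC: 09:30-10:05, 10:45-11:25, 12:25-16:25 (subtract 1h to convert from UTC+1).
Maria in UTC: 09:50-10:20, 11:15-13:35, 16:20-17:40 (subtract 2h to convert from UTC+2).
Farrukh in UTC: 10:40-12:40, 12:55-13:30, 14:25-15:05.
Bashir in UTC: 09:40-13:25, 14:05-17:05 (subtract 2h to convert from UTC+2).
Lila: free for 10:00-10:45. Arjun: not fully free for 10:00-10:45. Hana: not fully free for 10:00-10:45. Maria: not fully free for 10:00-10:45. Farrukh: not fully free for 10:00-10:45. Bashir: free for 10:00-10:45.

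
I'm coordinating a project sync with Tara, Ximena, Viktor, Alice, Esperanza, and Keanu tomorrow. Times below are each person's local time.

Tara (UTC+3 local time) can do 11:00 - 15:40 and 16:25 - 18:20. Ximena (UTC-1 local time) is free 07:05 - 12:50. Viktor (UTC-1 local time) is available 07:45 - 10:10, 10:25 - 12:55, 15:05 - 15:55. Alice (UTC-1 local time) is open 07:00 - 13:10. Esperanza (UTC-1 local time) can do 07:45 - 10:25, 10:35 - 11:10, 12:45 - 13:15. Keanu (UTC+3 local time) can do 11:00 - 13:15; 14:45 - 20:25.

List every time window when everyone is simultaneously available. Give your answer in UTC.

Tara in UTC: 08:00-12:40, 13:25-15:20 (subtract 3h to convert from UTC+3).
Ximena in UTC: 08:05-13:50 (add 1h to convert from UTC-1).
Viktor in UTC: 08:45-11:10, 11:25-13:55, 16:05-16:55 (add 1h to convert from UTC-1).
Alice in UTC: 08:00-14:10 (add 1h to convert from UTC-1).
Esperanza in UTC: 08:45-11:25, 11:35-12:10, 13:45-14:15 (add 1h to convert from UTC-1).
Keanu in UTC: 08:00-10:15, 11:45-17:25 (subtract 3h to convert from UTC+3).
Tara ∩ Ximena: 08:05-12:40, 13:25-13:50.
Tara ∩ Ximena ∩ Viktor: 08:45-11:10, 11:25-12:40, 13:25-13:50.
Tara ∩ Ximena ∩ Viktor ∩ Alice: 08:45-11:10, 11:25-12:40, 13:25-13:50.
Tara ∩ Ximena ∩ Viktor ∩ Alice ∩ Esperanza: 08:45-11:10, 11:35-12:10, 13:45-13:50.
Tara ∩ Ximena ∩ Viktor ∩ Alice ∩ Esperanza ∩ Keanu: 08:45-10:15, 11:45-12:10, 13:45-13:50.

08:45-10:15, 11:45-12:10, 13:45-13:50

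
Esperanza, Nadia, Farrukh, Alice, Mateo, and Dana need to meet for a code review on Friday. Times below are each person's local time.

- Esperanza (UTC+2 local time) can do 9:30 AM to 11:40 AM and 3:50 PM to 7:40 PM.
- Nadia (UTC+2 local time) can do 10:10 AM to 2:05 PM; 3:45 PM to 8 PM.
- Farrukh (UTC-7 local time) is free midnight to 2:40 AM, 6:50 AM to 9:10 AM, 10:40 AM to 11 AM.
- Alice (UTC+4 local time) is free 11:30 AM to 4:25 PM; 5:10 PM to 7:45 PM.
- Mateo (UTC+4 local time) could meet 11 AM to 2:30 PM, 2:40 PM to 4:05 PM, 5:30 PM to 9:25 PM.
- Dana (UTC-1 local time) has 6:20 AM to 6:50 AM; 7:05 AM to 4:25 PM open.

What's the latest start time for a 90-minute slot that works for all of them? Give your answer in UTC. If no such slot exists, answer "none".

Esperanza in UTC: 07:30-09:40, 13:50-17:40 (subtract 2h to convert from UTC+2).
Nadia in UTC: 08:10-12:05, 13:45-18:00 (subtract 2h to convert from UTC+2).
Farrukh in UTC: 07:00-09:40, 13:50-16:10, 17:40-18:00 (add 7h to convert from UTC-7).
Alice in UTC: 07:30-12:25, 13:10-15:45 (subtract 4h to convert from UTC+4).
Mateo in UTC: 07:00-10:30, 10:40-12:05, 13:30-17:25 (subtract 4h to convert from UTC+4).
Dana in UTC: 07:20-07:50, 08:05-17:25 (add 1h to convert from UTC-1).
Esperanza ∩ Nadia: 08:10-09:40, 13:50-17:40.
Esperanza ∩ Nadia ∩ Farrukh: 08:10-09:40, 13:50-16:10.
Esperanza ∩ Nadia ∩ Farrukh ∩ Alice: 08:10-09:40, 13:50-15:45.
Esperanza ∩ Nadia ∩ Farrukh ∩ Alice ∩ Mateo: 08:10-09:40, 13:50-15:45.
Esperanza ∩ Nadia ∩ Farrukh ∩ Alice ∩ Mateo ∩ Dana: 08:10-09:40, 13:50-15:45.
So the common availability across everyone is 08:10-09:40, 13:50-15:45.
The last common window of at least 90 minutes is 13:50-15:45; a 90-minute meeting can start as late as 14:15 and still end by 15:45.

14:15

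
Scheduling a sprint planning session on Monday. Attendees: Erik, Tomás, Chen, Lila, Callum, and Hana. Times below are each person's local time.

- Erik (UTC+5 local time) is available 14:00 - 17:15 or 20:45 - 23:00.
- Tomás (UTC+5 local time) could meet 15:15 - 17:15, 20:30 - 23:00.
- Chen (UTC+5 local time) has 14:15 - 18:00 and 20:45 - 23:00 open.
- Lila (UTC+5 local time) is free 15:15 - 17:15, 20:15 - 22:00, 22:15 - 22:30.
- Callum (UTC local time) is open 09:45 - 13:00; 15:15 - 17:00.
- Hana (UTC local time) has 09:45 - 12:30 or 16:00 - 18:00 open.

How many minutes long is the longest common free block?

120

Erik in UTC: 09:00-12:15, 15:45-18:00 (subtract 5h to convert from UTC+5).
Tomás in UTC: 10:15-12:15, 15:30-18:00 (subtract 5h to convert from UTC+5).
Chen in UTC: 09:15-13:00, 15:45-18:00 (subtract 5h to convert from UTC+5).
Lila in UTC: 10:15-12:15, 15:15-17:00, 17:15-17:30 (subtract 5h to convert from UTC+5).
Callum in UTC: 09:45-13:00, 15:15-17:00.
Hana in UTC: 09:45-12:30, 16:00-18:00.
Erik ∩ Tomás: 10:15-12:15, 15:45-18:00.
Erik ∩ Tomás ∩ Chen: 10:15-12:15, 15:45-18:00.
Erik ∩ Tomás ∩ Chen ∩ Lila: 10:15-12:15, 15:45-17:00, 17:15-17:30.
Erik ∩ Tomás ∩ Chen ∩ Lila ∩ Callum: 10:15-12:15, 15:45-17:00.
Erik ∩ Tomás ∩ Chen ∩ Lila ∩ Callum ∩ Hana: 10:15-12:15, 16:00-17:00.
The longest is 10:15-12:15 at 120 minutes.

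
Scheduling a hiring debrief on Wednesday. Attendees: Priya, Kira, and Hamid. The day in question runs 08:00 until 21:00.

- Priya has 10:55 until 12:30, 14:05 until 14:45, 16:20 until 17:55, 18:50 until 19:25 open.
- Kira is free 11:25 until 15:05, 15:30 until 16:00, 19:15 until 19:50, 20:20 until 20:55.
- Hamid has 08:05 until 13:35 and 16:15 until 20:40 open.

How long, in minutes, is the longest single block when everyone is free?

Priya ∩ Kira: 11:25-12:30, 14:05-14:45, 19:15-19:25.
Priya ∩ Kira ∩ Hamid: 11:25-12:30, 19:15-19:25.
So the common availability across everyone is 11:25-12:30, 19:15-19:25.
The longest is 11:25-12:30 at 65 minutes.

65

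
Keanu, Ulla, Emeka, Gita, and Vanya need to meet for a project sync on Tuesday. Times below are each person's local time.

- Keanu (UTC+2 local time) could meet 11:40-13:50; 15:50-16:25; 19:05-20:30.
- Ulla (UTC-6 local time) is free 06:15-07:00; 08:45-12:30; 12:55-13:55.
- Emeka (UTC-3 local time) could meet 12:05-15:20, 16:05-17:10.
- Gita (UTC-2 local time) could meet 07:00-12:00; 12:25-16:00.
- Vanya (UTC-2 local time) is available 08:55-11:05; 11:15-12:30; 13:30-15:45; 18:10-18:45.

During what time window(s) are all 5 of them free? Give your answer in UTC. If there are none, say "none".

Keanu in UTC: 09:40-11:50, 13:50-14:25, 17:05-18:30 (subtract 2h to convert from UTC+2).
Ulla in UTC: 12:15-13:00, 14:45-18:30, 18:55-19:55 (add 6h to convert from UTC-6).
Emeka in UTC: 15:05-18:20, 19:05-20:10 (add 3h to convert from UTC-3).
Gita in UTC: 09:00-14:00, 14:25-18:00 (add 2h to convert from UTC-2).
Vanya in UTC: 10:55-13:05, 13:15-14:30, 15:30-17:45, 20:10-20:45 (add 2h to convert from UTC-2).
Keanu ∩ Ulla: 17:05-18:30.
Keanu ∩ Ulla ∩ Emeka: 17:05-18:20.
Keanu ∩ Ulla ∩ Emeka ∩ Gita: 17:05-18:00.
Keanu ∩ Ulla ∩ Emeka ∩ Gita ∩ Vanya: 17:05-17:45.

17:05-17:45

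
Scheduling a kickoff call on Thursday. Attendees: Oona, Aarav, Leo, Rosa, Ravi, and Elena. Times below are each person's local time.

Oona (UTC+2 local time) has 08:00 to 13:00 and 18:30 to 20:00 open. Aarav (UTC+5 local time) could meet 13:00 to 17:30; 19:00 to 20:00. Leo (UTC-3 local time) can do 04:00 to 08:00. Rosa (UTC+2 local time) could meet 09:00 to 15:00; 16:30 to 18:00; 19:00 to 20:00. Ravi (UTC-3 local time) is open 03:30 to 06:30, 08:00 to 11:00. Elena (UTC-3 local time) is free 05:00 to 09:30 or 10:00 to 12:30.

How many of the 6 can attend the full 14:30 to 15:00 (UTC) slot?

3

Oona in UTC: 06:00-11:00, 16:30-18:00 (subtract 2h to convert from UTC+2).
Aarav in UTC: 08:00-12:30, 14:00-15:00 (subtract 5h to convert from UTC+5).
Leo in UTC: 07:00-11:00 (add 3h to convert from UTC-3).
Rosa in UTC: 07:00-13:00, 14:30-16:00, 17:00-18:00 (subtract 2h to convert from UTC+2).
Ravi in UTC: 06:30-09:30, 11:00-14:00 (add 3h to convert from UTC-3).
Elena in UTC: 08:00-12:30, 13:00-15:30 (add 3h to convert from UTC-3).
Aarav, Rosa, and Elena can make the full 14:30-15:00 slot — that's 3.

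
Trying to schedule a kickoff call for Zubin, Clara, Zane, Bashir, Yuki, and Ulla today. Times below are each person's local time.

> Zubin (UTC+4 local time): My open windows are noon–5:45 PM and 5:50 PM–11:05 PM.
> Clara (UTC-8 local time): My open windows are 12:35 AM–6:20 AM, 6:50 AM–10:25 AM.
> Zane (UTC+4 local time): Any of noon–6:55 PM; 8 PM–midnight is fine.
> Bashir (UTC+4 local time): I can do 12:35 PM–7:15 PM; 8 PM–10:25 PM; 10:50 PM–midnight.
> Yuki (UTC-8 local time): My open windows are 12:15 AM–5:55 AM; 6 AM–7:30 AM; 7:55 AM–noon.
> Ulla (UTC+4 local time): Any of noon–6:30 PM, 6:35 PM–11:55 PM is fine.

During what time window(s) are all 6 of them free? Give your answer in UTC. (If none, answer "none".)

08:35-13:45, 13:50-13:55, 14:00-14:20, 14:50-14:55, 16:00-18:25

Zubin in UTC: 08:00-13:45, 13:50-19:05 (subtract 4h to convert from UTC+4).
Clara in UTC: 08:35-14:20, 14:50-18:25 (add 8h to convert from UTC-8).
Zane in UTC: 08:00-14:55, 16:00-20:00 (subtract 4h to convert from UTC+4).
Bashir in UTC: 08:35-15:15, 16:00-18:25, 18:50-20:00 (subtract 4h to convert from UTC+4).
Yuki in UTC: 08:15-13:55, 14:00-15:30, 15:55-20:00 (add 8h to convert from UTC-8).
Ulla in UTC: 08:00-14:30, 14:35-19:55 (subtract 4h to convert from UTC+4).
Zubin ∩ Clara: 08:35-13:45, 13:50-14:20, 14:50-18:25.
Zubin ∩ Clara ∩ Zane: 08:35-13:45, 13:50-14:20, 14:50-14:55, 16:00-18:25.
Zubin ∩ Clara ∩ Zane ∩ Bashir: 08:35-13:45, 13:50-14:20, 14:50-14:55, 16:00-18:25.
Zubin ∩ Clara ∩ Zane ∩ Bashir ∩ Yuki: 08:35-13:45, 13:50-13:55, 14:00-14:20, 14:50-14:55, 16:00-18:25.
Zubin ∩ Clara ∩ Zane ∩ Bashir ∩ Yuki ∩ Ulla: 08:35-13:45, 13:50-13:55, 14:00-14:20, 14:50-14:55, 16:00-18:25.
So the common availability across everyone is 08:35-13:45, 13:50-13:55, 14:00-14:20, 14:50-14:55, 16:00-18:25.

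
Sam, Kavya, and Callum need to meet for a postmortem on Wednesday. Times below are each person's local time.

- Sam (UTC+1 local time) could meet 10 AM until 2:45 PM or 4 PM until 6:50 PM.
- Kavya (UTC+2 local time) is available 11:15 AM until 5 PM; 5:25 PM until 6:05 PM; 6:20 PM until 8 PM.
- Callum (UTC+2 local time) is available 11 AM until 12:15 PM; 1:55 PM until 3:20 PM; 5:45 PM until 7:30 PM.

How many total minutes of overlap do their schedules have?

235

Sam in UTC: 09:00-13:45, 15:00-17:50 (subtract 1h to convert from UTC+1).
Kavya in UTC: 09:15-15:00, 15:25-16:05, 16:20-18:00 (subtract 2h to convert from UTC+2).
Callum in UTC: 09:00-10:15, 11:55-13:20, 15:45-17:30 (subtract 2h to convert from UTC+2).
Sam ∩ Kavya: 09:15-13:45, 15:25-16:05, 16:20-17:50.
Sam ∩ Kavya ∩ Callum: 09:15-10:15, 11:55-13:20, 15:45-16:05, 16:20-17:30.
Summing the common windows: 60 + 85 + 20 + 70 = 235 minutes.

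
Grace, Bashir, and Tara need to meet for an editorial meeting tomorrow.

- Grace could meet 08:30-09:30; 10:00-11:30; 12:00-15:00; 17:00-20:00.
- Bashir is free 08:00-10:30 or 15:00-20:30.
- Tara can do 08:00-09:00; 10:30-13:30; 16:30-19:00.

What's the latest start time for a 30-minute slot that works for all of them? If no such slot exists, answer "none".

Grace ∩ Bashir: 08:30-09:30, 10:00-10:30, 17:00-20:00.
Grace ∩ Bashir ∩ Tara: 08:30-09:00, 17:00-19:00.
The last common window of at least 30 minutes is 17:00-19:00; a 30-minute meeting can start as late as 18:30 and still end by 19:00.

18:30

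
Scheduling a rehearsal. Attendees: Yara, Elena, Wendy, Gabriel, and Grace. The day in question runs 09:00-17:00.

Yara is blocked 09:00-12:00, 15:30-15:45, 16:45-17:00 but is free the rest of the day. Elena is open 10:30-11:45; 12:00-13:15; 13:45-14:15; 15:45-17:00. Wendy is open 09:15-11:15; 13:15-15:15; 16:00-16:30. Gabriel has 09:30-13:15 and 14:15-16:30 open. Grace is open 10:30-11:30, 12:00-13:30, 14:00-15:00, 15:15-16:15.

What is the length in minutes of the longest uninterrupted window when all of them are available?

Yara free: 12:00-15:30, 15:45-16:45 (invert busy blocks within the working day).
Elena free: 10:30-11:45, 12:00-13:15, 13:45-14:15, 15:45-17:00.
Wendy free: 09:15-11:15, 13:15-15:15, 16:00-16:30.
Gabriel free: 09:30-13:15, 14:15-16:30.
Grace free: 10:30-11:30, 12:00-13:30, 14:00-15:00, 15:15-16:15.
Yara ∩ Elena: 12:00-13:15, 13:45-14:15, 15:45-16:45.
Yara ∩ Elena ∩ Wendy: 13:45-14:15, 16:00-16:30.
Yara ∩ Elena ∩ Wendy ∩ Gabriel: 16:00-16:30.
Yara ∩ Elena ∩ Wendy ∩ Gabriel ∩ Grace: 16:00-16:15.
The longest is 16:00-16:15 at 15 minutes.

15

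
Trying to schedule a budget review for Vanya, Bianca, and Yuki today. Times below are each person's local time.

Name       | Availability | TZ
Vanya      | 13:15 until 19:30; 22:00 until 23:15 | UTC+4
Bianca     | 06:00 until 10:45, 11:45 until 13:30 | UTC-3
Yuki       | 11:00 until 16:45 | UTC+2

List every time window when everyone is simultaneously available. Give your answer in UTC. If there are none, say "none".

Vanya in UTC: 09:15-15:30, 18:00-19:15 (subtract 4h to convert from UTC+4).
Bianca in UTC: 09:00-13:45, 14:45-16:30 (add 3h to convert from UTC-3).
Yuki in UTC: 09:00-14:45 (subtract 2h to convert from UTC+2).
Vanya ∩ Bianca: 09:15-13:45, 14:45-15:30.
Vanya ∩ Bianca ∩ Yuki: 09:15-13:45.
So the common availability across everyone is 09:15-13:45.

09:15-13:45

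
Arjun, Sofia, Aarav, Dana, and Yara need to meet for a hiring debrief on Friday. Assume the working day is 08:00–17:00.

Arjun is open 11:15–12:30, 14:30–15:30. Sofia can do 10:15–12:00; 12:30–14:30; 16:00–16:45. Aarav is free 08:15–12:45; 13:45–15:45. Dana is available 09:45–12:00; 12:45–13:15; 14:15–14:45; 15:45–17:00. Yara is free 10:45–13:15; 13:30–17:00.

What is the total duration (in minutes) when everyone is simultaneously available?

45

Arjun ∩ Sofia: 11:15-12:00.
Arjun ∩ Sofia ∩ Aarav: 11:15-12:00.
Arjun ∩ Sofia ∩ Aarav ∩ Dana: 11:15-12:00.
Arjun ∩ Sofia ∩ Aarav ∩ Dana ∩ Yara: 11:15-12:00.
That's a single block of 45 minutes.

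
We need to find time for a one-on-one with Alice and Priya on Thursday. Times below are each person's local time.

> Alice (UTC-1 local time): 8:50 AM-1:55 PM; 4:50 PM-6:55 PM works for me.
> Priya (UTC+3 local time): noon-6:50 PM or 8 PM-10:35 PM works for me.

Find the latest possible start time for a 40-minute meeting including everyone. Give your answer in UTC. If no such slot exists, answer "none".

18:55

Alice in UTC: 09:50-14:55, 17:50-19:55 (add 1h to convert from UTC-1).
Priya in UTC: 09:00-15:50, 17:00-19:35 (subtract 3h to convert from UTC+3).
Alice ∩ Priya: 09:50-14:55, 17:50-19:35.
The last common window of at least 40 minutes is 17:50-19:35; a 40-minute meeting can start as late as 18:55 and still end by 19:35.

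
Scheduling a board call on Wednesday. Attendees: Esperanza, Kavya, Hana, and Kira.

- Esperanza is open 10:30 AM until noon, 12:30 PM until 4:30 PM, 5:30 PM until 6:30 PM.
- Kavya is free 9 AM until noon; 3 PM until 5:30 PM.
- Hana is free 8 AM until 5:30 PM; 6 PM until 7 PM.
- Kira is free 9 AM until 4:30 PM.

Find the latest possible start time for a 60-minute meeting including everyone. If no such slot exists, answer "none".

Esperanza ∩ Kavya: 10:30-12:00, 15:00-16:30.
Esperanza ∩ Kavya ∩ Hana: 10:30-12:00, 15:00-16:30.
Esperanza ∩ Kavya ∩ Hana ∩ Kira: 10:30-12:00, 15:00-16:30.
The last common window of at least 60 minutes is 15:00-16:30; a 60-minute meeting can start as late as 15:30 and still end by 16:30.

15:30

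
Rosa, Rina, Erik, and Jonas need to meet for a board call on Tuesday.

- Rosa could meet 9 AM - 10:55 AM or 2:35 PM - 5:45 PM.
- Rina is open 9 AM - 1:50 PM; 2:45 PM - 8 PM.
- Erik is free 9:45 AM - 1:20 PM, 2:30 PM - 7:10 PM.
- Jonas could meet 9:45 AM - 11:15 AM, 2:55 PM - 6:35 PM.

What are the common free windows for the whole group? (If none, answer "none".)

09:45-10:55, 14:55-17:45

Rosa ∩ Rina: 09:00-10:55, 14:45-17:45.
Rosa ∩ Rina ∩ Erik: 09:45-10:55, 14:45-17:45.
Rosa ∩ Rina ∩ Erik ∩ Jonas: 09:45-10:55, 14:55-17:45.
So the common availability across everyone is 09:45-10:55, 14:55-17:45.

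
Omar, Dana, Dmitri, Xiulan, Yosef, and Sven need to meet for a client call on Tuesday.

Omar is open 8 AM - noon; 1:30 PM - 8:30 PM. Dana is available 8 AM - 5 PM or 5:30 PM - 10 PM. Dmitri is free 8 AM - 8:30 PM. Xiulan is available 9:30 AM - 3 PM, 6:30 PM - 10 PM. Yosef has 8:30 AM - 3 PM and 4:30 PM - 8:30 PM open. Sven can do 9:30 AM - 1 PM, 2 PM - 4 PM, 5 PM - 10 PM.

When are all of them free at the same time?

Omar ∩ Dana: 08:00-12:00, 13:30-17:00, 17:30-20:30.
Omar ∩ Dana ∩ Dmitri: 08:00-12:00, 13:30-17:00, 17:30-20:30.
Omar ∩ Dana ∩ Dmitri ∩ Xiulan: 09:30-12:00, 13:30-15:00, 18:30-20:30.
Omar ∩ Dana ∩ Dmitri ∩ Xiulan ∩ Yosef: 09:30-12:00, 13:30-15:00, 18:30-20:30.
Omar ∩ Dana ∩ Dmitri ∩ Xiulan ∩ Yosef ∩ Sven: 09:30-12:00, 14:00-15:00, 18:30-20:30.

09:30-12:00, 14:00-15:00, 18:30-20:30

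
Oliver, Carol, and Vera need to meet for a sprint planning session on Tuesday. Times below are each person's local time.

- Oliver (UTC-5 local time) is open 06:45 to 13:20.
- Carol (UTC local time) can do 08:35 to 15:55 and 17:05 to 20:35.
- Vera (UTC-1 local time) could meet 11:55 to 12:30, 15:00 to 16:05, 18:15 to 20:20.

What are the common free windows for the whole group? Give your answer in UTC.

Oliver in UTC: 11:45-18:20 (add 5h to convert from UTC-5).
Carol in UTC: 08:35-15:55, 17:05-20:35.
Vera in UTC: 12:55-13:30, 16:00-17:05, 19:15-21:20 (add 1h to convert from UTC-1).
Oliver ∩ Carol: 11:45-15:55, 17:05-18:20.
Oliver ∩ Carol ∩ Vera: 12:55-13:30.
So the common availability across everyone is 12:55-13:30.

12:55-13:30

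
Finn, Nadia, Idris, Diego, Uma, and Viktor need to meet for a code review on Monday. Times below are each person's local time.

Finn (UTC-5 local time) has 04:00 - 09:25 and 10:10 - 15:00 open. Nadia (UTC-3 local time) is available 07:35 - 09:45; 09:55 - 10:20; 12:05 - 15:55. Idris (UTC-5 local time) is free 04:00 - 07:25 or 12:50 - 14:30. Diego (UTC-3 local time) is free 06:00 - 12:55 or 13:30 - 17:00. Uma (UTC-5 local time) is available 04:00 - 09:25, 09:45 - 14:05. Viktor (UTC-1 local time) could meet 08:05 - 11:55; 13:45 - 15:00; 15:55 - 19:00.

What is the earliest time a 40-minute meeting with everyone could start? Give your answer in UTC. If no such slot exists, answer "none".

Finn in UTC: 09:00-14:25, 15:10-20:00 (add 5h to convert from UTC-5).
Nadia in UTC: 10:35-12:45, 12:55-13:20, 15:05-18:55 (add 3h to convert from UTC-3).
Idris in UTC: 09:00-12:25, 17:50-19:30 (add 5h to convert from UTC-5).
Diego in UTC: 09:00-15:55, 16:30-20:00 (add 3h to convert from UTC-3).
Uma in UTC: 09:00-14:25, 14:45-19:05 (add 5h to convert from UTC-5).
Viktor in UTC: 09:05-12:55, 14:45-16:00, 16:55-20:00 (add 1h to convert from UTC-1).
Finn ∩ Nadia: 10:35-12:45, 12:55-13:20, 15:10-18:55.
Finn ∩ Nadia ∩ Idris: 10:35-12:25, 17:50-18:55.
Finn ∩ Nadia ∩ Idris ∩ Diego: 10:35-12:25, 17:50-18:55.
Finn ∩ Nadia ∩ Idris ∩ Diego ∩ Uma: 10:35-12:25, 17:50-18:55.
Finn ∩ Nadia ∩ Idris ∩ Diego ∩ Uma ∩ Viktor: 10:35-12:25, 17:50-18:55.
Those are the intersection windows.
The first common window of at least 40 minutes is 10:35-12:25, so the earliest start is 10:35.

10:35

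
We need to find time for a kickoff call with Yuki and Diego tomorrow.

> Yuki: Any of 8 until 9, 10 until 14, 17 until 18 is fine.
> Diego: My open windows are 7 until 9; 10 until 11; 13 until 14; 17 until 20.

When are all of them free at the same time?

Yuki ∩ Diego: 08:00-09:00, 10:00-11:00, 13:00-14:00, 17:00-18:00.

08:00-09:00, 10:00-11:00, 13:00-14:00, 17:00-18:00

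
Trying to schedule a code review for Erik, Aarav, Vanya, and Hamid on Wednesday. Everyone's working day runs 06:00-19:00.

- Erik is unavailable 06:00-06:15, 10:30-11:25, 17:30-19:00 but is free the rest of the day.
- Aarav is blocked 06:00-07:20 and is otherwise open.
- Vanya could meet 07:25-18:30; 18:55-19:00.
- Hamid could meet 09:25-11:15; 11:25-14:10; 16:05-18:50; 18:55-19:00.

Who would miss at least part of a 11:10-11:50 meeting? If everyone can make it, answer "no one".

Erik free: 06:15-10:30, 11:25-17:30 (invert busy blocks within the working day).
Aarav free: 07:20-19:00 (invert busy blocks within the working day).
Vanya free: 07:25-18:30, 18:55-19:00.
Hamid free: 09:25-11:15, 11:25-14:10, 16:05-18:50, 18:55-19:00.
Erik: not fully free for 11:10-11:50. Aarav: free for 11:10-11:50. Vanya: free for 11:10-11:50. Hamid: not fully free for 11:10-11:50.

Erik, Hamid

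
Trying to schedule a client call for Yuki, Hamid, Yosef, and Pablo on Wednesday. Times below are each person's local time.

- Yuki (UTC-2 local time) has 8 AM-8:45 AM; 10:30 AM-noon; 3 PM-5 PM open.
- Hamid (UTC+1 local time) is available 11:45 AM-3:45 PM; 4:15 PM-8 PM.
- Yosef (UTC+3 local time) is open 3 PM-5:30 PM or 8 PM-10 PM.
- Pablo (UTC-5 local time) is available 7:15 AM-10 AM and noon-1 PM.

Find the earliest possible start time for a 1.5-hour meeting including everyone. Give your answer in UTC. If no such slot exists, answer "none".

Yuki in UTC: 10:00-10:45, 12:30-14:00, 17:00-19:00 (add 2h to convert from UTC-2).
Hamid in UTC: 10:45-14:45, 15:15-19:00 (subtract 1h to convert from UTC+1).
Yosef in UTC: 12:00-14:30, 17:00-19:00 (subtract 3h to convert from UTC+3).
Pablo in UTC: 12:15-15:00, 17:00-18:00 (add 5h to convert from UTC-5).
Yuki ∩ Hamid: 12:30-14:00, 17:00-19:00.
Yuki ∩ Hamid ∩ Yosef: 12:30-14:00, 17:00-19:00.
Yuki ∩ Hamid ∩ Yosef ∩ Pablo: 12:30-14:00, 17:00-18:00.
The first common window of at least 90 minutes is 12:30-14:00, so the earliest start is 12:30.

12:30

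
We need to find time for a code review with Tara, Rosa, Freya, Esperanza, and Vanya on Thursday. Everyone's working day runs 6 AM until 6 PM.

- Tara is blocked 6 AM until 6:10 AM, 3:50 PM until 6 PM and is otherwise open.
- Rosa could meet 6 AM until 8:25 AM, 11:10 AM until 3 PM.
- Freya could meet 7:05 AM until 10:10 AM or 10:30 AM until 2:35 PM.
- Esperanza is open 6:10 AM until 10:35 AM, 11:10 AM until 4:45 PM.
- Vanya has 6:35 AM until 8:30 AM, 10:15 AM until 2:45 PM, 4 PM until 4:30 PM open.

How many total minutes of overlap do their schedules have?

Tara free: 06:10-15:50 (invert busy blocks within the working day).
Rosa free: 06:00-08:25, 11:10-15:00.
Freya free: 07:05-10:10, 10:30-14:35.
Esperanza free: 06:10-10:35, 11:10-16:45.
Vanya free: 06:35-08:30, 10:15-14:45, 16:00-16:30.
Tara ∩ Rosa: 06:10-08:25, 11:10-15:00.
Tara ∩ Rosa ∩ Freya: 07:05-08:25, 11:10-14:35.
Tara ∩ Rosa ∩ Freya ∩ Esperanza: 07:05-08:25, 11:10-14:35.
Tara ∩ Rosa ∩ Freya ∩ Esperanza ∩ Vanya: 07:05-08:25, 11:10-14:35.
Those are the intersection windows.
Summing the common windows: 80 + 205 = 285 minutes.

285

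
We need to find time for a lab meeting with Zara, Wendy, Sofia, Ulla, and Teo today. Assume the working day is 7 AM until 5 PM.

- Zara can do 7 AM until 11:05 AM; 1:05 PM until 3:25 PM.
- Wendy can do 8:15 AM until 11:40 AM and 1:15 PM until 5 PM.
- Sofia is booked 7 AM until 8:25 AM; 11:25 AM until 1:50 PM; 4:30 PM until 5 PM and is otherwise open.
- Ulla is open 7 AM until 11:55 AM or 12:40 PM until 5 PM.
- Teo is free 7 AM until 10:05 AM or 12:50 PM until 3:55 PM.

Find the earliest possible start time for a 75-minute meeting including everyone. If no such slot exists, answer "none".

08:25

Zara free: 07:00-11:05, 13:05-15:25.
Wendy free: 08:15-11:40, 13:15-17:00.
Sofia free: 08:25-11:25, 13:50-16:30 (invert busy blocks within the working day).
Ulla free: 07:00-11:55, 12:40-17:00.
Teo free: 07:00-10:05, 12:50-15:55.
Zara ∩ Wendy: 08:15-11:05, 13:15-15:25.
Zara ∩ Wendy ∩ Sofia: 08:25-11:05, 13:50-15:25.
Zara ∩ Wendy ∩ Sofia ∩ Ulla: 08:25-11:05, 13:50-15:25.
Zara ∩ Wendy ∩ Sofia ∩ Ulla ∩ Teo: 08:25-10:05, 13:50-15:25.
Those are the intersection windows.
The first common window of at least 75 minutes is 08:25-10:05, so the earliest start is 08:25.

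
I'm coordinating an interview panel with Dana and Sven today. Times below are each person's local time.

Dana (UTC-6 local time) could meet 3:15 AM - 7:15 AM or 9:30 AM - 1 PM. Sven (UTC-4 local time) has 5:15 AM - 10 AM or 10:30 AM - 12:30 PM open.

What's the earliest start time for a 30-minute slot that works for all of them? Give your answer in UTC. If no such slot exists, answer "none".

09:15

Dana in UTC: 09:15-13:15, 15:30-19:00 (add 6h to convert from UTC-6).
Sven in UTC: 09:15-14:00, 14:30-16:30 (add 4h to convert from UTC-4).
Dana ∩ Sven: 09:15-13:15, 15:30-16:30.
The first common window of at least 30 minutes is 09:15-13:15, so the earliest start is 09:15.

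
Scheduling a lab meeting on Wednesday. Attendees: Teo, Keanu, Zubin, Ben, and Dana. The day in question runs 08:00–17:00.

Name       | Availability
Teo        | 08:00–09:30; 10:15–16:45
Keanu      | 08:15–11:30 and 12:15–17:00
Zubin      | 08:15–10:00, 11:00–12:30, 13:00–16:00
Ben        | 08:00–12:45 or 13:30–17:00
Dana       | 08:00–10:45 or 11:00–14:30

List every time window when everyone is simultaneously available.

08:15-09:30, 11:00-11:30, 12:15-12:30, 13:30-14:30

Teo ∩ Keanu: 08:15-09:30, 10:15-11:30, 12:15-16:45.
Teo ∩ Keanu ∩ Zubin: 08:15-09:30, 11:00-11:30, 12:15-12:30, 13:00-16:00.
Teo ∩ Keanu ∩ Zubin ∩ Ben: 08:15-09:30, 11:00-11:30, 12:15-12:30, 13:30-16:00.
Teo ∩ Keanu ∩ Zubin ∩ Ben ∩ Dana: 08:15-09:30, 11:00-11:30, 12:15-12:30, 13:30-14:30.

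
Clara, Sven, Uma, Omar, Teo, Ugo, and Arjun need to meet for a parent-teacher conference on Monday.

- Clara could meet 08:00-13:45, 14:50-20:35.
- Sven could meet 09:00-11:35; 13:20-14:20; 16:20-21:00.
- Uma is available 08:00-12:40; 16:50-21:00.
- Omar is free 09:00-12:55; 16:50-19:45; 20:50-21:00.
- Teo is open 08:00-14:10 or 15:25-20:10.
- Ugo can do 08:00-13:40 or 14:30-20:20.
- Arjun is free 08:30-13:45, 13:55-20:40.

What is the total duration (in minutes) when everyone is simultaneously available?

Clara ∩ Sven: 09:00-11:35, 13:20-13:45, 16:20-20:35.
Clara ∩ Sven ∩ Uma: 09:00-11:35, 16:50-20:35.
Clara ∩ Sven ∩ Uma ∩ Omar: 09:00-11:35, 16:50-19:45.
Clara ∩ Sven ∩ Uma ∩ Omar ∩ Teo: 09:00-11:35, 16:50-19:45.
Clara ∩ Sven ∩ Uma ∩ Omar ∩ Teo ∩ Ugo: 09:00-11:35, 16:50-19:45.
Clara ∩ Sven ∩ Uma ∩ Omar ∩ Teo ∩ Ugo ∩ Arjun: 09:00-11:35, 16:50-19:45.
Summing the common windows: 155 + 175 = 330 minutes.

330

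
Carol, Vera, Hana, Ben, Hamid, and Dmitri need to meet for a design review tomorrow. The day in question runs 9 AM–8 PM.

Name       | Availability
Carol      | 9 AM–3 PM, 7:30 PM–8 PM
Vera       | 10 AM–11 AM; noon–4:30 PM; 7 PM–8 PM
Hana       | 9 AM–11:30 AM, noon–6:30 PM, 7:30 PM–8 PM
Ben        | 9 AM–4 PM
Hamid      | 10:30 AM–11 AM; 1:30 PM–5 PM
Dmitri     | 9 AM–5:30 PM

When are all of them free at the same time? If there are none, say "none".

Carol ∩ Vera: 10:00-11:00, 12:00-15:00, 19:30-20:00.
Carol ∩ Vera ∩ Hana: 10:00-11:00, 12:00-15:00, 19:30-20:00.
Carol ∩ Vera ∩ Hana ∩ Ben: 10:00-11:00, 12:00-15:00.
Carol ∩ Vera ∩ Hana ∩ Ben ∩ Hamid: 10:30-11:00, 13:30-15:00.
Carol ∩ Vera ∩ Hana ∩ Ben ∩ Hamid ∩ Dmitri: 10:30-11:00, 13:30-15:00.
So the common availability across everyone is 10:30-11:00, 13:30-15:00.

10:30-11:00, 13:30-15:00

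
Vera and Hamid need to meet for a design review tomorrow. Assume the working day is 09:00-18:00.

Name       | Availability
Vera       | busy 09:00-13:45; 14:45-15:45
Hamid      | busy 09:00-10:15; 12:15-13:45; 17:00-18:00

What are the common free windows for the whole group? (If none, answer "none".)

13:45-14:45, 15:45-17:00

Vera free: 13:45-14:45, 15:45-18:00 (invert busy blocks within the working day).
Hamid free: 10:15-12:15, 13:45-17:00 (invert busy blocks within the working day).
Vera ∩ Hamid: 13:45-14:45, 15:45-17:00.
So the common availability across everyone is 13:45-14:45, 15:45-17:00.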